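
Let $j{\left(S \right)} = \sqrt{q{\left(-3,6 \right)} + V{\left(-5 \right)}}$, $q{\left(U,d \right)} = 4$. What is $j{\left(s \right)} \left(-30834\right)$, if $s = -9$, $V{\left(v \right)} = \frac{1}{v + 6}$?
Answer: $- 30834 \sqrt{5} \approx -68947.0$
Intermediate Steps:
$V{\left(v \right)} = \frac{1}{6 + v}$
$j{\left(S \right)} = \sqrt{5}$ ($j{\left(S \right)} = \sqrt{4 + \frac{1}{6 - 5}} = \sqrt{4 + 1^{-1}} = \sqrt{4 + 1} = \sqrt{5}$)
$j{\left(s \right)} \left(-30834\right) = \sqrt{5} \left(-30834\right) = - 30834 \sqrt{5}$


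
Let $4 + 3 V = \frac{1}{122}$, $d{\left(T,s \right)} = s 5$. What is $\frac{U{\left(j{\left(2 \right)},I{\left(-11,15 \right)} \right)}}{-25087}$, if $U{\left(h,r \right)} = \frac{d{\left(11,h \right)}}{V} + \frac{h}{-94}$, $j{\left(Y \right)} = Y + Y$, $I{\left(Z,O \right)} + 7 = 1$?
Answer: $\frac{345014}{574216343} \approx 0.00060084$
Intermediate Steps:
$I{\left(Z,O \right)} = -6$ ($I{\left(Z,O \right)} = -7 + 1 = -6$)
$d{\left(T,s \right)} = 5 s$
$V = - \frac{487}{366}$ ($V = - \frac{4}{3} + \frac{1}{3 \cdot 122} = - \frac{4}{3} + \frac{1}{3} \cdot \frac{1}{122} = - \frac{4}{3} + \frac{1}{366} = - \frac{487}{366} \approx -1.3306$)
$j{\left(Y \right)} = 2 Y$
$U{\left(h,r \right)} = - \frac{172507 h}{45778}$ ($U{\left(h,r \right)} = \frac{5 h}{- \frac{487}{366}} + \frac{h}{-94} = 5 h \left(- \frac{366}{487}\right) + h \left(- \frac{1}{94}\right) = - \frac{1830 h}{487} - \frac{h}{94} = - \frac{172507 h}{45778}$)
$\frac{U{\left(j{\left(2 \right)},I{\left(-11,15 \right)} \right)}}{-25087} = \frac{\left(- \frac{172507}{45778}\right) 2 \cdot 2}{-25087} = \left(- \frac{172507}{45778}\right) 4 \left(- \frac{1}{25087}\right) = \left(- \frac{345014}{22889}\right) \left(- \frac{1}{25087}\right) = \frac{345014}{574216343}$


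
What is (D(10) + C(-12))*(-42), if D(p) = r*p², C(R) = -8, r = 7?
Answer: -29064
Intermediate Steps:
D(p) = 7*p²
(D(10) + C(-12))*(-42) = (7*10² - 8)*(-42) = (7*100 - 8)*(-42) = (700 - 8)*(-42) = 692*(-42) = -29064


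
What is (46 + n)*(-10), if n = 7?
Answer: -530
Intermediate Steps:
(46 + n)*(-10) = (46 + 7)*(-10) = 53*(-10) = -530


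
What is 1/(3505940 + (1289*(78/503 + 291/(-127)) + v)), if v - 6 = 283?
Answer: 63881/223805508786 ≈ 2.8543e-7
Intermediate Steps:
v = 289 (v = 6 + 283 = 289)
1/(3505940 + (1289*(78/503 + 291/(-127)) + v)) = 1/(3505940 + (1289*(78/503 + 291/(-127)) + 289)) = 1/(3505940 + (1289*(78*(1/503) + 291*(-1/127)) + 289)) = 1/(3505940 + (1289*(78/503 - 291/127) + 289)) = 1/(3505940 + (1289*(-136467/63881) + 289)) = 1/(3505940 + (-175905963/63881 + 289)) = 1/(3505940 - 157444354/63881) = 1/(223805508786/63881) = 63881/223805508786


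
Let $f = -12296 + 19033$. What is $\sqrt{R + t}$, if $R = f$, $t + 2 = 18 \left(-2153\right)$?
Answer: $i \sqrt{32019} \approx 178.94 i$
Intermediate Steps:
$f = 6737$
$t = -38756$ ($t = -2 + 18 \left(-2153\right) = -2 - 38754 = -38756$)
$R = 6737$
$\sqrt{R + t} = \sqrt{6737 - 38756} = \sqrt{-32019} = i \sqrt{32019}$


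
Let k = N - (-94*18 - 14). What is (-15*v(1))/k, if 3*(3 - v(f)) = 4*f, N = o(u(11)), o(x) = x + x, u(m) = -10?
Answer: -25/1686 ≈ -0.014828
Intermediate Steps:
o(x) = 2*x
N = -20 (N = 2*(-10) = -20)
v(f) = 3 - 4*f/3
k = 1686 (k = -20 - (-94*18 - 14) = -20 - (-1692 - 14) = -20 - 1*(-1706) = -20 + 1706 = 1686)
(-15*v(1))/k = -15*(3 - 4/3*1)/1686 = -15*(3 - 4/3)*(1/1686) = -15*5/3*(1/1686) = -25*1/1686 = -25/1686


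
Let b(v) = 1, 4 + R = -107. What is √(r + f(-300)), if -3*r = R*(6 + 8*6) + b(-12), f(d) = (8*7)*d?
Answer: 11*I*√1101/3 ≈ 121.66*I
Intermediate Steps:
R = -111 (R = -4 - 107 = -111)
f(d) = 56*d
r = 5993/3 (r = -(-111*(6 + 8*6) + 1)/3 = -(-111*(6 + 48) + 1)/3 = -(-111*54 + 1)/3 = -(-5994 + 1)/3 = -⅓*(-5993) = 5993/3 ≈ 1997.7)
√(r + f(-300)) = √(5993/3 + 56*(-300)) = √(5993/3 - 16800) = √(-44407/3) = 11*I*√1101/3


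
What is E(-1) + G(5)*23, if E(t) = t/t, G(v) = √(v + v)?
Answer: 1 + 23*√10 ≈ 73.732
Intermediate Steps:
G(v) = √2*√v (G(v) = √(2*v) = √2*√v)
E(t) = 1
E(-1) + G(5)*23 = 1 + (√2*√5)*23 = 1 + √10*23 = 1 + 23*√10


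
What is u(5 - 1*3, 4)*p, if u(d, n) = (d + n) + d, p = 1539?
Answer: 12312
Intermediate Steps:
u(d, n) = n + 2*d
u(5 - 1*3, 4)*p = (4 + 2*(5 - 1*3))*1539 = (4 + 2*(5 - 3))*1539 = (4 + 2*2)*1539 = (4 + 4)*1539 = 8*1539 = 12312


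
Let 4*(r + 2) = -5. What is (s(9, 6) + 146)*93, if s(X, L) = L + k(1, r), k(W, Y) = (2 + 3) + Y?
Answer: 57195/4 ≈ 14299.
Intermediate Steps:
r = -13/4 (r = -2 + (¼)*(-5) = -2 - 5/4 = -13/4 ≈ -3.2500)
k(W, Y) = 5 + Y
s(X, L) = 7/4 + L (s(X, L) = L + (5 - 13/4) = L + 7/4 = 7/4 + L)
(s(9, 6) + 146)*93 = ((7/4 + 6) + 146)*93 = (31/4 + 146)*93 = (615/4)*93 = 57195/4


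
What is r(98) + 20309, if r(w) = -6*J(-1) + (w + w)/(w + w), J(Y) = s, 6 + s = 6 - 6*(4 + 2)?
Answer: 20526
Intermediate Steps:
s = -36 (s = -6 + (6 - 6*(4 + 2)) = -6 + (6 - 6*6) = -6 + (6 - 1*36) = -6 + (6 - 36) = -6 - 30 = -36)
J(Y) = -36
r(w) = 217 (r(w) = -6*(-36) + (w + w)/(w + w) = 216 + (2*w)/((2*w)) = 216 + (2*w)*(1/(2*w)) = 216 + 1 = 217)
r(98) + 20309 = 217 + 20309 = 20526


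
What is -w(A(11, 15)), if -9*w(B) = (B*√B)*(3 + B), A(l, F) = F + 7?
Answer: 550*√22/9 ≈ 286.64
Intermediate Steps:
A(l, F) = 7 + F
w(B) = -B^(3/2)*(3 + B)/9 (w(B) = -B*√B*(3 + B)/9 = -B^(3/2)*(3 + B)/9)
-w(A(11, 15)) = -(7 + 15)^(3/2)*(-3 - (7 + 15))/9 = -22^(3/2)*(-3 - 1*22)/9 = -22*√22*(-3 - 22)/9 = -22*√22*(-25)/9 = -(-550)*√22/9 = 550*√22/9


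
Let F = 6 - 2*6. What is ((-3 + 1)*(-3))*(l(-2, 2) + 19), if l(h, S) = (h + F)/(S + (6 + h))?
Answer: 106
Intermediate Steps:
F = -6 (F = 6 - 12 = -6)
l(h, S) = (-6 + h)/(6 + S + h) (l(h, S) = (h - 6)/(S + (6 + h)) = (-6 + h)/(6 + S + h))
((-3 + 1)*(-3))*(l(-2, 2) + 19) = ((-3 + 1)*(-3))*((-6 - 2)/(6 + 2 - 2) + 19) = (-2*(-3))*(-8/6 + 19) = 6*((⅙)*(-8) + 19) = 6*(-4/3 + 19) = 6*(53/3) = 106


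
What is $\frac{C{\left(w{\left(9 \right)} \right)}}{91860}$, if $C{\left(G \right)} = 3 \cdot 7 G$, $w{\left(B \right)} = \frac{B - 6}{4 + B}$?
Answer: $\frac{21}{398060} \approx 5.2756 \cdot 10^{-5}$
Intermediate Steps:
$w{\left(B \right)} = \frac{-6 + B}{4 + B}$
$C{\left(G \right)} = 21 G$
$\frac{C{\left(w{\left(9 \right)} \right)}}{91860} = \frac{21 \frac{-6 + 9}{4 + 9}}{91860} = 21 \cdot \frac{1}{13} \cdot 3 \cdot \frac{1}{91860} = 21 \cdot \frac{3}{13} \cdot \frac{1}{91860} = \frac{63}{13} \cdot \frac{1}{91860} = \frac{21}{398060}$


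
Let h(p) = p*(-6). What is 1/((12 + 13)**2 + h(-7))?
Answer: 1/667 ≈ 0.0014993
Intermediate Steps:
h(p) = -6*p
1/((12 + 13)**2 + h(-7)) = 1/((12 + 13)**2 - 6*(-7)) = 1/(25**2 + 42) = 1/(625 + 42) = 1/667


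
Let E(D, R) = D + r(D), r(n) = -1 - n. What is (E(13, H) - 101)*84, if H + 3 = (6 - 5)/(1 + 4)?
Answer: -8568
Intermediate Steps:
H = -14/5 (H = -3 + (6 - 5)/(1 + 4) = -3 + 1/5 = -3 + 1*(⅕) = -3 + ⅕ = -14/5 ≈ -2.8000)
E(D, R) = -1 (E(D, R) = D + (-1 - D) = -1)
(E(13, H) - 101)*84 = (-1 - 101)*84 = -102*84 = -8568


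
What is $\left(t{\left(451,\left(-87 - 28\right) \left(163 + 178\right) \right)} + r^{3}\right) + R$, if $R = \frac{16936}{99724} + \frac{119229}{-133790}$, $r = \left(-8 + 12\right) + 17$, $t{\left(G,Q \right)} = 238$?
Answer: $\frac{31681684105171}{3335518490} \approx 9498.3$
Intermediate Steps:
$r = 21$ ($r = 4 + 17 = 21$)
$R = - \frac{2406031339}{3335518490}$ ($R = 16936 \cdot \frac{1}{99724} + 119229 \left(- \frac{1}{133790}\right) = \frac{4234}{24931} - \frac{119229}{133790} = - \frac{2406031339}{3335518490} \approx -0.72134$)
$\left(t{\left(451,\left(-87 - 28\right) \left(163 + 178\right) \right)} + r^{3}\right) + R = \left(238 + 21^{3}\right) - \frac{2406031339}{3335518490} = \left(238 + 9261\right) - \frac{2406031339}{3335518490} = 9499 - \frac{2406031339}{3335518490} = \frac{31681684105171}{3335518490}$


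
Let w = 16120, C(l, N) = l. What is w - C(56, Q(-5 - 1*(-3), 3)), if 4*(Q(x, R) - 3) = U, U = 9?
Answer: 16064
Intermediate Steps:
Q(x, R) = 21/4 (Q(x, R) = 3 + (1/4)*9 = 3 + 9/4 = 21/4)
w - C(56, Q(-5 - 1*(-3), 3)) = 16120 - 1*56 = 16120 - 56 = 16064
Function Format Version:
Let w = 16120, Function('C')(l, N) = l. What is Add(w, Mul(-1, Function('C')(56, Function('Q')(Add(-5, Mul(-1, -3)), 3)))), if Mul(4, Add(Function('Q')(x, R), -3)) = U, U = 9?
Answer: 16064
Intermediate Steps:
Function('Q')(x, R) = Rational(21, 4) (Function('Q')(x, R) = Add(3, Mul(Rational(1, 4), 9)) = Add(3, Rational(9, 4)) = Rational(21, 4))
Add(w, Mul(-1, Function('C')(56, Function('Q')(Add(-5, Mul(-1, -3)), 3)))) = Add(16120, Mul(-1, 56)) = Add(16120, -56) = 16064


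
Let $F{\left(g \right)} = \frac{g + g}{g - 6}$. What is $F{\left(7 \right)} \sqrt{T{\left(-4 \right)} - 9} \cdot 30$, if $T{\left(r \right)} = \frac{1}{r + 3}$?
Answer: $420 i \sqrt{10} \approx 1328.2 i$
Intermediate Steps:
$T{\left(r \right)} = \frac{1}{3 + r}$
$F{\left(g \right)} = \frac{2 g}{-6 + g}$
$F{\left(7 \right)} \sqrt{T{\left(-4 \right)} - 9} \cdot 30 = 2 \cdot 7 \frac{1}{-6 + 7} \sqrt{\frac{1}{3 - 4} - 9} \cdot 30 = 2 \cdot 7 \cdot 1^{-1} \sqrt{\frac{1}{-1} - 9} \cdot 30 = 2 \cdot 7 \cdot 1 \sqrt{-1 - 9} \cdot 30 = 14 \sqrt{-10} \cdot 30 = 14 i \sqrt{10} \cdot 30 = 420 i \sqrt{10}$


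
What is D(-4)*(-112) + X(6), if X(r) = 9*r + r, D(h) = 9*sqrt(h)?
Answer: 60 - 2016*I ≈ 60.0 - 2016.0*I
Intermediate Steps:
X(r) = 10*r
D(-4)*(-112) + X(6) = (9*sqrt(-4))*(-112) + 10*6 = (9*(2*I))*(-112) + 60 = (18*I)*(-112) + 60 = -2016*I + 60 = 60 - 2016*I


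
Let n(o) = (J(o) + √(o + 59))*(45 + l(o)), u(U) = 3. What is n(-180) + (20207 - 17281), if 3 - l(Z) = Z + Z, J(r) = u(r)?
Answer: 4150 + 4488*I ≈ 4150.0 + 4488.0*I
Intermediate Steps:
J(r) = 3
l(Z) = 3 - 2*Z (l(Z) = 3 - (Z + Z) = 3 - 2*Z)
n(o) = (3 + √(59 + o))*(48 - 2*o) (n(o) = (3 + √(o + 59))*(45 + (3 - 2*o)) = (3 + √(59 + o))*(48 - 2*o))
n(-180) + (20207 - 17281) = (144 - 6*(-180) + 48*√(59 - 180) - 2*(-180)*√(59 - 180)) + (20207 - 17281) = (144 + 1080 + 48*√(-121) - 2*(-180)*√(-121)) + 2926 = (144 + 1080 + 48*(11*I) - 2*(-180)*11*I) + 2926 = (144 + 1080 + 528*I + 3960*I) + 2926 = (1224 + 4488*I) + 2926 = 4150 + 4488*I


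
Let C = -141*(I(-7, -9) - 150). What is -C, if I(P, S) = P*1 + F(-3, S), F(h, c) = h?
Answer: -22560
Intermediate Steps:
I(P, S) = -3 + P (I(P, S) = P*1 - 3 = P - 3 = -3 + P)
C = 22560 (C = -141*((-3 - 7) - 150) = -141*(-10 - 150) = -141*(-160) = 22560)
-C = -1*22560 = -22560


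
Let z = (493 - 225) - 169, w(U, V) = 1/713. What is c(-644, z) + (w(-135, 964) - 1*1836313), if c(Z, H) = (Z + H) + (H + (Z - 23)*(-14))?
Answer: -1302951172/713 ≈ -1.8274e+6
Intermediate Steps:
w(U, V) = 1/713
z = 99 (z = 268 - 169 = 99)
c(Z, H) = 322 - 13*Z + 2*H (c(Z, H) = (H + Z) + (H + (-23 + Z)*(-14)) = (H + Z) + (H + (322 - 14*Z)) = (H + Z) + (322 + H - 14*Z) = 322 - 13*Z + 2*H)
c(-644, z) + (w(-135, 964) - 1*1836313) = (322 - 13*(-644) + 2*99) + (1/713 - 1*1836313) = (322 + 8372 + 198) + (1/713 - 1836313) = 8892 - 1309291168/713 = -1302951172/713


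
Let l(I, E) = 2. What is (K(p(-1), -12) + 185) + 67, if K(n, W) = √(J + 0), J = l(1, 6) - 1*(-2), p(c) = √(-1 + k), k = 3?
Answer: 254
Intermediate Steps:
p(c) = √2 (p(c) = √(-1 + 3) = √2)
J = 4 (J = 2 - 1*(-2) = 2 + 2 = 4)
K(n, W) = 2 (K(n, W) = √(4 + 0) = √4 = 2)
(K(p(-1), -12) + 185) + 67 = (2 + 185) + 67 = 187 + 67 = 254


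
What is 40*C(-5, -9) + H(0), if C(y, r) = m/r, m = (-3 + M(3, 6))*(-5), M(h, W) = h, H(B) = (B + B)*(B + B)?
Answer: 0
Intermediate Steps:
H(B) = 4*B**2 (H(B) = (2*B)*(2*B) = 4*B**2)
m = 0 (m = (-3 + 3)*(-5) = 0*(-5) = 0)
C(y, r) = 0 (C(y, r) = 0/r = 0)
40*C(-5, -9) + H(0) = 40*0 + 4*0**2 = 0 + 4*0 = 0 + 0 = 0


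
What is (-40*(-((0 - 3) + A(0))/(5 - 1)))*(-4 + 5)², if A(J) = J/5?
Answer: -30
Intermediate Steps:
A(J) = J/5 (A(J) = J*(⅕) = J/5)
(-40*(-((0 - 3) + A(0))/(5 - 1)))*(-4 + 5)² = (-40*(-((0 - 3) + (⅕)*0)/(5 - 1)))*(-4 + 5)² = -40*(-(-3 + 0)/4)*1² = -40*(-(-3)/4)*1 = -40*(-1*(-¾))*1 = -30*1 = -30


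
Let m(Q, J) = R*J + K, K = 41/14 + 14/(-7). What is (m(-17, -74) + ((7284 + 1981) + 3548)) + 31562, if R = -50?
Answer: 673063/14 ≈ 48076.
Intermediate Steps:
K = 13/14 (K = 41*(1/14) + 14*(-⅐) = 41/14 - 2 = 13/14 ≈ 0.92857)
m(Q, J) = 13/14 - 50*J (m(Q, J) = -50*J + 13/14 = 13/14 - 50*J)
(m(-17, -74) + ((7284 + 1981) + 3548)) + 31562 = ((13/14 - 50*(-74)) + ((7284 + 1981) + 3548)) + 31562 = ((13/14 + 3700) + (9265 + 3548)) + 31562 = (51813/14 + 12813) + 31562 = 231195/14 + 31562 = 673063/14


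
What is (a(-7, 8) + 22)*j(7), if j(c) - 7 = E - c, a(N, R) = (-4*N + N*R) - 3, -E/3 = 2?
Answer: 54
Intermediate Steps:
E = -6 (E = -3*2 = -6)
a(N, R) = -3 - 4*N + N*R
j(c) = 1 - c (j(c) = 7 + (-6 - c) = 1 - c)
(a(-7, 8) + 22)*j(7) = ((-3 - 4*(-7) - 7*8) + 22)*(1 - 1*7) = ((-3 + 28 - 56) + 22)*(1 - 7) = (-31 + 22)*(-6) = -9*(-6) = 54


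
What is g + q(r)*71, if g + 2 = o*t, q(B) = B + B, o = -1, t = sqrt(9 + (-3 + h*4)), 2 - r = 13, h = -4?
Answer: -1564 - I*sqrt(10) ≈ -1564.0 - 3.1623*I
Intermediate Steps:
r = -11 (r = 2 - 1*13 = 2 - 13 = -11)
t = I*sqrt(10) (t = sqrt(9 + (-3 - 4*4)) = sqrt(9 + (-3 - 16)) = sqrt(9 - 19) = sqrt(-10) = I*sqrt(10) ≈ 3.1623*I)
q(B) = 2*B
g = -2 - I*sqrt(10) ≈ -2.0 - 3.1623*I
g + q(r)*71 = (-2 - I*sqrt(10)) + (2*(-11))*71 = (-2 - I*sqrt(10)) - 22*71 = (-2 - I*sqrt(10)) - 1562 = -1564 - I*sqrt(10)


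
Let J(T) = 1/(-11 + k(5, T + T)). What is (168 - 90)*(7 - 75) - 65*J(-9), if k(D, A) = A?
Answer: -153751/29 ≈ -5301.8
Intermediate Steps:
J(T) = 1/(-11 + 2*T) (J(T) = 1/(-11 + (T + T)) = 1/(-11 + 2*T))
(168 - 90)*(7 - 75) - 65*J(-9) = (168 - 90)*(7 - 75) - 65/(-11 + 2*(-9)) = 78*(-68) - 65/(-11 - 18) = -5304 - 65/(-29) = -5304 - 65*(-1/29) = -5304 + 65/29 = -153751/29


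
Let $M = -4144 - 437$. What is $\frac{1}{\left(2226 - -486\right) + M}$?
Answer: $- \frac{1}{1869} \approx -0.00053505$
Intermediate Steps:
$M = -4581$
$\frac{1}{\left(2226 - -486\right) + M} = \frac{1}{\left(2226 - -486\right) - 4581} = \frac{1}{\left(2226 + 486\right) - 4581} = \frac{1}{2712 - 4581} = \frac{1}{-1869} = - \frac{1}{1869}$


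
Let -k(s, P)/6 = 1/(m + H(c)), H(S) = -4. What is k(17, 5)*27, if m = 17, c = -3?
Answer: -162/13 ≈ -12.462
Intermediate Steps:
k(s, P) = -6/13 (k(s, P) = -6/(17 - 4) = -6/13)
k(17, 5)*27 = -6/13*27 = -162/13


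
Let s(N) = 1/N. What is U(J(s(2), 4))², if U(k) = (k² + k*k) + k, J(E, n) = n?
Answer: 1296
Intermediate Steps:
U(k) = k + 2*k² (U(k) = (k² + k²) + k = 2*k² + k = k + 2*k²)
U(J(s(2), 4))² = (4*(1 + 2*4))² = (4*(1 + 8))² = (4*9)² = 36² = 1296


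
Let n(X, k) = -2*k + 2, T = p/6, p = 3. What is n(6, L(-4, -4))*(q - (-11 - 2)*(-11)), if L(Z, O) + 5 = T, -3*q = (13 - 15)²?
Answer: -4763/3 ≈ -1587.7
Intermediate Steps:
q = -4/3 (q = -(13 - 15)²/3 = -⅓*(-2)² = -⅓*4 = -4/3 ≈ -1.3333)
T = ½ (T = 3/6 = 3*(⅙) = ½ ≈ 0.50000)
L(Z, O) = -9/2 (L(Z, O) = -5 + ½ = -9/2)
n(X, k) = 2 - 2*k
n(6, L(-4, -4))*(q - (-11 - 2)*(-11)) = (2 - 2*(-9/2))*(-4/3 - (-11 - 2)*(-11)) = (2 + 9)*(-4/3 - (-13)*(-11)) = 11*(-4/3 - 1*143) = 11*(-4/3 - 143) = 11*(-433/3) = -4763/3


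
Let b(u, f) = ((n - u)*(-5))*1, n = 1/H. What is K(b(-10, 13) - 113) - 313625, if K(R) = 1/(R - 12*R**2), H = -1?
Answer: -94001566751/299726 ≈ -3.1363e+5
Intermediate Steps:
n = -1 (n = 1/(-1) = -1)
b(u, f) = 5 + 5*u (b(u, f) = ((-1 - u)*(-5))*1 = (5 + 5*u)*1 = 5 + 5*u)
K(b(-10, 13) - 113) - 313625 = -1/(((5 + 5*(-10)) - 113)*(-1 + 12*((5 + 5*(-10)) - 113))) - 313625 = -1/(((5 - 50) - 113)*(-1 + 12*((5 - 50) - 113))) - 313625 = -1/((-45 - 113)*(-1 + 12*(-45 - 113))) - 313625 = -1/(-158*(-1 + 12*(-158))) - 313625 = -1*(-1/158)/(-1 - 1896) - 313625 = -1*(-1/158)/(-1897) - 313625 = -1*(-1/158)*(-1/1897) - 313625 = -1/299726 - 313625 = -94001566751/299726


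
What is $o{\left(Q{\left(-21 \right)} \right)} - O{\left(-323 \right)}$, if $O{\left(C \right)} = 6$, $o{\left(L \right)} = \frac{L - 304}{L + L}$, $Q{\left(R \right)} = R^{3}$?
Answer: $- \frac{101567}{18522} \approx -5.4836$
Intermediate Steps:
$o{\left(L \right)} = \frac{-304 + L}{2 L}$
$o{\left(Q{\left(-21 \right)} \right)} - O{\left(-323 \right)} = \frac{-304 + \left(-21\right)^{3}}{2 \left(-21\right)^{3}} - 6 = \frac{-304 - 9261}{2 \left(-9261\right)} - 6 = \frac{1}{2} \left(- \frac{1}{9261}\right) \left(-9565\right) - 6 = \frac{9565}{18522} - 6 = - \frac{101567}{18522}$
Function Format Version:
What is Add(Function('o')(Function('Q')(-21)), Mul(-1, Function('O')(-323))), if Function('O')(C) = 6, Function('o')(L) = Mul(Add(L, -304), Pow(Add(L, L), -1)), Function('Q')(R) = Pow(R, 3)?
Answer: Rational(-101567, 18522) ≈ -5.4836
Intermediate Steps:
Function('o')(L) = Mul(Rational(1, 2), Pow(L, -1), Add(-304, L)) (Function('o')(L) = Mul(Add(-304, L), Pow(Mul(2, L), -1)) = Mul(Add(-304, L), Mul(Rational(1, 2), Pow(L, -1))) = Mul(Rational(1, 2), Pow(L, -1), Add(-304, L)))
Add(Function('o')(Function('Q')(-21)), Mul(-1, Function('O')(-323))) = Add(Mul(Rational(1, 2), Pow(Pow(-21, 3), -1), Add(-304, Pow(-21, 3))), Mul(-1, 6)) = Add(Mul(Rational(1, 2), Pow(-9261, -1), Add(-304, -9261)), -6) = Add(Mul(Rational(1, 2), Rational(-1, 9261), -9565), -6) = Add(Rational(9565, 18522), -6) = Rational(-101567, 18522)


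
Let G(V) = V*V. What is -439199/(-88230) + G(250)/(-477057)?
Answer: 68002860781/14030246370 ≈ 4.8469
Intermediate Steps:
G(V) = V²
-439199/(-88230) + G(250)/(-477057) = -439199/(-88230) + 250²/(-477057) = -439199*(-1/88230) + 62500*(-1/477057) = 439199/88230 - 62500/477057 = 68002860781/14030246370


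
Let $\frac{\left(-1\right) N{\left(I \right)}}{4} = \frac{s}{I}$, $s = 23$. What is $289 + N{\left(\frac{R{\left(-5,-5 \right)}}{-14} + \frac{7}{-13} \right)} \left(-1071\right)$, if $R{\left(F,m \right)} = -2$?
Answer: $-248778$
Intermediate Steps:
$N{\left(I \right)} = - \frac{92}{I}$ ($N{\left(I \right)} = - 4 \frac{23}{I} = - \frac{92}{I}$)
$289 + N{\left(\frac{R{\left(-5,-5 \right)}}{-14} + \frac{7}{-13} \right)} \left(-1071\right) = 289 + - \frac{92}{- \frac{2}{-14} + \frac{7}{-13}} \left(-1071\right) = 289 + - \frac{92}{\left(-2\right) \left(- \frac{1}{14}\right) + 7 \left(- \frac{1}{13}\right)} \left(-1071\right) = 289 + - \frac{92}{\frac{1}{7} - \frac{7}{13}} \left(-1071\right) = 289 + - \frac{92}{- \frac{36}{91}} \left(-1071\right) = 289 + \left(-92\right) \left(- \frac{91}{36}\right) \left(-1071\right) = 289 + \frac{2093}{9} \left(-1071\right) = 289 - 249067 = -248778$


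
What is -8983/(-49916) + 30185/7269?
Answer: 1572011887/362839404 ≈ 4.3325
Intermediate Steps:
-8983/(-49916) + 30185/7269 = -8983*(-1/49916) + 30185*(1/7269) = 8983/49916 + 30185/7269 = 1572011887/362839404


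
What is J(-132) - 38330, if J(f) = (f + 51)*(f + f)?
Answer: -16946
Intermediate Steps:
J(f) = 2*f*(51 + f) (J(f) = (51 + f)*(2*f) = 2*f*(51 + f))
J(-132) - 38330 = 2*(-132)*(51 - 132) - 38330 = 2*(-132)*(-81) - 38330 = 21384 - 38330 = -16946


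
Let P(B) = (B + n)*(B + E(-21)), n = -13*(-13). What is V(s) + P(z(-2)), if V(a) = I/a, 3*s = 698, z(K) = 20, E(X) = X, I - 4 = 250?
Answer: -65580/349 ≈ -187.91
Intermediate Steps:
I = 254 (I = 4 + 250 = 254)
n = 169
P(B) = (-21 + B)*(169 + B) (P(B) = (B + 169)*(B - 21) = (169 + B)*(-21 + B) = (-21 + B)*(169 + B))
s = 698/3 (s = (1/3)*698 = 698/3 ≈ 232.67)
V(a) = 254/a
V(s) + P(z(-2)) = 254/(698/3) + (-3549 + 20**2 + 148*20) = 254*(3/698) + (-3549 + 400 + 2960) = 381/349 - 189 = -65580/349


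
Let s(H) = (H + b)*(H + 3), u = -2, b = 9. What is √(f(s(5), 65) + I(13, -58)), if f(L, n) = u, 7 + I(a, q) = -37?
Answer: I*√46 ≈ 6.7823*I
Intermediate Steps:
I(a, q) = -44 (I(a, q) = -7 - 37 = -44)
s(H) = (3 + H)*(9 + H) (s(H) = (H + 9)*(H + 3) = (9 + H)*(3 + H) = (3 + H)*(9 + H))
f(L, n) = -2
√(f(s(5), 65) + I(13, -58)) = √(-2 - 44) = √(-46) = I*√46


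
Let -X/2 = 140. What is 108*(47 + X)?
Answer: -25164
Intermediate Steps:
X = -280 (X = -2*140 = -280)
108*(47 + X) = 108*(47 - 280) = 108*(-233) = -25164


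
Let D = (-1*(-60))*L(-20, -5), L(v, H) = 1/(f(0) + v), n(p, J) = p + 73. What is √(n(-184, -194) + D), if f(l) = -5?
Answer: 9*I*√35/5 ≈ 10.649*I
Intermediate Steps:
n(p, J) = 73 + p
L(v, H) = 1/(-5 + v)
D = -12/5 (D = (-1*(-60))/(-5 - 20) = 60/(-25) = 60*(-1/25) = -12/5 ≈ -2.4000)
√(n(-184, -194) + D) = √((73 - 184) - 12/5) = √(-111 - 12/5) = √(-567/5) = 9*I*√35/5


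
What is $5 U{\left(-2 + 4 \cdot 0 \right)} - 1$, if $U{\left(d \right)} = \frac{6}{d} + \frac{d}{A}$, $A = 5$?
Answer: $-18$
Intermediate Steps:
$U{\left(d \right)} = \frac{6}{d} + \frac{d}{5}$
$5 U{\left(-2 + 4 \cdot 0 \right)} - 1 = 5 \left(\frac{6}{-2 + 4 \cdot 0} + \frac{-2 + 4 \cdot 0}{5}\right) - 1 = 5 \left(\frac{6}{-2 + 0} + \frac{-2 + 0}{5}\right) - 1 = 5 \left(\frac{6}{-2} + \frac{1}{5} \left(-2\right)\right) - 1 = 5 \left(6 \left(- \frac{1}{2}\right) - \frac{2}{5}\right) - 1 = 5 \left(-3 - \frac{2}{5}\right) - 1 = 5 \left(- \frac{17}{5}\right) - 1 = -17 - 1 = -18$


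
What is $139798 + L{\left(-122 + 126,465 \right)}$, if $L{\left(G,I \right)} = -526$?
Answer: $139272$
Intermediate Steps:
$139798 + L{\left(-122 + 126,465 \right)} = 139798 - 526 = 139272$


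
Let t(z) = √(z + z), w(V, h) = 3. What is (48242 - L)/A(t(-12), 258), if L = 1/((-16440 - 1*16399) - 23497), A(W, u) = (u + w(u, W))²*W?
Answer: -2717761313*I*√6/46051975872 ≈ -0.14456*I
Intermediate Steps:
t(z) = √2*√z (t(z) = √(2*z) = √2*√z)
A(W, u) = W*(3 + u)² (A(W, u) = (u + 3)²*W = (3 + u)²*W = W*(3 + u)²)
L = -1/56336 (L = 1/((-16440 - 16399) - 23497) = 1/(-32839 - 23497) = 1/(-56336) = -1/56336 ≈ -1.7751e-5)
(48242 - L)/A(t(-12), 258) = (48242 - 1*(-1/56336))/(((√2*√(-12))*(3 + 258)²)) = (48242 + 1/56336)/(((√2*(2*I*√3))*261²)) = 2717761313/(56336*(((2*I*√6)*68121))) = 2717761313/(56336*((136242*I*√6))) = 2717761313*(-I*√6/817452)/56336 = -2717761313*I*√6/46051975872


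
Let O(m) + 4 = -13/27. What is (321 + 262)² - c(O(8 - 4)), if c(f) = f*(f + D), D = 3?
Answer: 247774241/729 ≈ 3.3988e+5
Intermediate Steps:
O(m) = -121/27 (O(m) = -4 - 13/27 = -121/27)
c(f) = f*(3 + f) (c(f) = f*(f + 3) = f*(3 + f))
(321 + 262)² - c(O(8 - 4)) = (321 + 262)² - (-121)*(3 - 121/27)/27 = 583² - (-121)*(-40)/(27*27) = 339889 - 1*4840/729 = 339889 - 4840/729 = 247774241/729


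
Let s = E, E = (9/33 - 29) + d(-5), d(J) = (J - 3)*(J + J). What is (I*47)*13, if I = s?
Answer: 344604/11 ≈ 31328.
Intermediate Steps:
d(J) = 2*J*(-3 + J) (d(J) = (-3 + J)*(2*J) = 2*J*(-3 + J))
E = 564/11 (E = (9/33 - 29) + 2*(-5)*(-3 - 5) = (9*(1/33) - 29) + 2*(-5)*(-8) = (3/11 - 29) + 80 = -316/11 + 80 = 564/11 ≈ 51.273)
s = 564/11 ≈ 51.273
I = 564/11 ≈ 51.273
(I*47)*13 = ((564/11)*47)*13 = (26508/11)*13 = 344604/11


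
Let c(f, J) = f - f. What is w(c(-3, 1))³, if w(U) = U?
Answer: 0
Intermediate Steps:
c(f, J) = 0
w(c(-3, 1))³ = 0³ = 0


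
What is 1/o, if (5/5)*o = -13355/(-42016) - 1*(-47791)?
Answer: 42016/2008000011 ≈ 2.0924e-5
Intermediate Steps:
o = 2008000011/42016 (o = -13355/(-42016) - 1*(-47791) = -13355*(-1/42016) + 47791 = 13355/42016 + 47791 = 2008000011/42016 ≈ 47791.)
1/o = 1/(2008000011/42016) = 42016/2008000011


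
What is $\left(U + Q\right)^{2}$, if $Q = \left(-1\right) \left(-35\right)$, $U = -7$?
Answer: $784$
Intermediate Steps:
$Q = 35$
$\left(U + Q\right)^{2} = \left(-7 + 35\right)^{2} = 28^{2} = 784$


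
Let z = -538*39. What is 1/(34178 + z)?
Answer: 1/13196 ≈ 7.5781e-5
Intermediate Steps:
z = -20982
1/(34178 + z) = 1/(34178 - 20982) = 1/13196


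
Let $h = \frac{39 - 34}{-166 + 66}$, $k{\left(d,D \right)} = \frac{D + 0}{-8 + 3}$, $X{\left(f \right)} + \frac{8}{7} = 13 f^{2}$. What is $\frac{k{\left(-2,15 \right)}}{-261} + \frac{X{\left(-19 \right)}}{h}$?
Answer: $- \frac{57146813}{609} \approx -93837.0$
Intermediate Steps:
$X{\left(f \right)} = - \frac{8}{7} + 13 f^{2}$
$k{\left(d,D \right)} = - \frac{D}{5}$ ($k{\left(d,D \right)} = \frac{D}{-5} = D \left(- \frac{1}{5}\right) = - \frac{D}{5}$)
$h = - \frac{1}{20}$ ($h = \frac{5}{-100} = 5 \left(- \frac{1}{100}\right) = - \frac{1}{20} \approx -0.05$)
$\frac{k{\left(-2,15 \right)}}{-261} + \frac{X{\left(-19 \right)}}{h} = \frac{\left(- \frac{1}{5}\right) 15}{-261} + \frac{- \frac{8}{7} + 13 \left(-19\right)^{2}}{- \frac{1}{20}} = \left(-3\right) \left(- \frac{1}{261}\right) + \left(- \frac{8}{7} + 13 \cdot 361\right) \left(-20\right) = \frac{1}{87} + \left(- \frac{8}{7} + 4693\right) \left(-20\right) = \frac{1}{87} + \frac{32843}{7} \left(-20\right) = \frac{1}{87} - \frac{656860}{7} = - \frac{57146813}{609}$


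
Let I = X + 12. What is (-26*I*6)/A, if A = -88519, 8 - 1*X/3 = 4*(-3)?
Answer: 11232/88519 ≈ 0.12689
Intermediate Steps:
X = 60 (X = 24 - 12*(-3) = 24 - 3*(-12) = 24 + 36 = 60)
I = 72 (I = 60 + 12 = 72)
(-26*I*6)/A = (-26*72*6)/(-88519) = -1872*6*(-1/88519) = -11232*(-1/88519) = 11232/88519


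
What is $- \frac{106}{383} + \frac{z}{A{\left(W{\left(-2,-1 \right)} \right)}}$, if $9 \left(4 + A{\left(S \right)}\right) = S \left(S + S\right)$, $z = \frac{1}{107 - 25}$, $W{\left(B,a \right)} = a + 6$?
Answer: $- \frac{118241}{439684} \approx -0.26892$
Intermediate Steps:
$W{\left(B,a \right)} = 6 + a$
$z = \frac{1}{82} \approx 0.012195$
$A{\left(S \right)} = -4 + \frac{2 S^{2}}{9}$ ($A{\left(S \right)} = -4 + \frac{S \left(S + S\right)}{9} = -4 + \frac{S 2 S}{9} = -4 + \frac{2 S^{2}}{9}$)
$- \frac{106}{383} + \frac{z}{A{\left(W{\left(-2,-1 \right)} \right)}} = - \frac{106}{383} + \frac{1}{82 \left(-4 + \frac{2 \left(6 - 1\right)^{2}}{9}\right)} = \left(-106\right) \frac{1}{383} + \frac{1}{82 \left(-4 + \frac{2 \cdot 5^{2}}{9}\right)} = - \frac{106}{383} + \frac{1}{82 \left(-4 + \frac{2}{9} \cdot 25\right)} = - \frac{106}{383} + \frac{1}{82 \left(-4 + \frac{50}{9}\right)} = - \frac{106}{383} + \frac{1}{82 \cdot \frac{14}{9}} = - \frac{106}{383} + \frac{1}{82} \cdot \frac{9}{14} = - \frac{106}{383} + \frac{9}{1148} = - \frac{118241}{439684}$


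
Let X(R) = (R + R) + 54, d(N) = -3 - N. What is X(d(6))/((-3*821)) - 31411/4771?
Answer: -25845683/3916991 ≈ -6.5984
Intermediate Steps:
X(R) = 54 + 2*R (X(R) = 2*R + 54 = 54 + 2*R)
X(d(6))/((-3*821)) - 31411/4771 = (54 + 2*(-3 - 1*6))/((-3*821)) - 31411/4771 = (54 + 2*(-3 - 6))/(-2463) - 31411*1/4771 = (54 + 2*(-9))*(-1/2463) - 31411/4771 = (54 - 18)*(-1/2463) - 31411/4771 = 36*(-1/2463) - 31411/4771 = -12/821 - 31411/4771 = -25845683/3916991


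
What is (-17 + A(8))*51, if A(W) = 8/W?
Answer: -816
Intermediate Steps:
(-17 + A(8))*51 = (-17 + 8/8)*51 = (-17 + 8*(⅛))*51 = (-17 + 1)*51 = -16*51 = -816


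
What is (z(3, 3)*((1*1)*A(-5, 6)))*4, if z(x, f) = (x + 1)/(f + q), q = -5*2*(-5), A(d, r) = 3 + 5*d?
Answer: -352/53 ≈ -6.6415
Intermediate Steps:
q = 50 (q = -10*(-5) = 50)
z(x, f) = (1 + x)/(50 + f) (z(x, f) = (x + 1)/(f + 50) = (1 + x)/(50 + f))
(z(3, 3)*((1*1)*A(-5, 6)))*4 = (((1 + 3)/(50 + 3))*((1*1)*(3 + 5*(-5))))*4 = ((4/53)*(1*(3 - 25)))*4 = (((1/53)*4)*(1*(-22)))*4 = ((4/53)*(-22))*4 = -88/53*4 = -352/53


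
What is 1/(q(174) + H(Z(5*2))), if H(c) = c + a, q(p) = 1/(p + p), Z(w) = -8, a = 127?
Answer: 348/41413 ≈ 0.0084032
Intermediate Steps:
q(p) = 1/(2*p)
H(c) = 127 + c (H(c) = c + 127 = 127 + c)
1/(q(174) + H(Z(5*2))) = 1/((½)/174 + (127 - 8)) = 1/((½)*(1/174) + 119) = 1/(1/348 + 119) = 1/(41413/348) = 348/41413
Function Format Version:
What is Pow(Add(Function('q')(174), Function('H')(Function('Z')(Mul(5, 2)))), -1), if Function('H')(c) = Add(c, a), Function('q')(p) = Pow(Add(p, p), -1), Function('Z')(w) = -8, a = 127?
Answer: Rational(348, 41413) ≈ 0.0084032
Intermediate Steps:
Function('q')(p) = Mul(Rational(1, 2), Pow(p, -1)) (Function('q')(p) = Pow(Mul(2, p), -1) = Mul(Rational(1, 2), Pow(p, -1)))
Function('H')(c) = Add(127, c) (Function('H')(c) = Add(c, 127) = Add(127, c))
Pow(Add(Function('q')(174), Function('H')(Function('Z')(Mul(5, 2)))), -1) = Pow(Add(Mul(Rational(1, 2), Pow(174, -1)), Add(127, -8)), -1) = Pow(Add(Mul(Rational(1, 2), Rational(1, 174)), 119), -1) = Pow(Add(Rational(1, 348), 119), -1) = Pow(Rational(41413, 348), -1) = Rational(348, 41413)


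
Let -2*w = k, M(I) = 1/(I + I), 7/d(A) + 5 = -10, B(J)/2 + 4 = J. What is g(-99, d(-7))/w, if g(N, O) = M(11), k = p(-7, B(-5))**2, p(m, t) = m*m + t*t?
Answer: -1/1530419 ≈ -6.5342e-7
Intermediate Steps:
B(J) = -8 + 2*J
p(m, t) = m**2 + t**2
d(A) = -7/15 (d(A) = 7/(-5 - 10) = 7/(-15) = 7*(-1/15) = -7/15)
M(I) = 1/(2*I)
k = 139129 (k = ((-7)**2 + (-8 + 2*(-5))**2)**2 = (49 + (-8 - 10)**2)**2 = (49 + (-18)**2)**2 = (49 + 324)**2 = 373**2 = 139129)
g(N, O) = 1/22 (g(N, O) = (1/2)/11 = (1/2)*(1/11) = 1/22)
w = -139129/2 (w = -1/2*139129 = -139129/2 ≈ -69565.)
g(-99, d(-7))/w = 1/(22*(-139129/2)) = (1/22)*(-2/139129) = -1/1530419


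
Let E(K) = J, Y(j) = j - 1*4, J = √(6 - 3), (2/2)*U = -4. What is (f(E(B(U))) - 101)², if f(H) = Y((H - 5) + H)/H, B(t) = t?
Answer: 9828 + 594*√3 ≈ 10857.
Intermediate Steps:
U = -4
J = √3 ≈ 1.7320
Y(j) = -4 + j (Y(j) = j - 4 = -4 + j)
E(K) = √3
f(H) = (-9 + 2*H)/H (f(H) = (-4 + ((H - 5) + H))/H = (-4 + ((-5 + H) + H))/H = (-4 + (-5 + 2*H))/H = (-9 + 2*H)/H)
(f(E(B(U))) - 101)² = ((2 - 9*√3/3) - 101)² = ((2 - 3*√3) - 101)² = (-99 - 3*√3)²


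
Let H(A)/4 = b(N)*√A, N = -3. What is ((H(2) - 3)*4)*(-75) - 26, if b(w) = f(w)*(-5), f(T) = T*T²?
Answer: 874 - 162000*√2 ≈ -2.2823e+5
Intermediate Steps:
f(T) = T³
b(w) = -5*w³ (b(w) = w³*(-5) = -5*w³)
H(A) = 540*√A (H(A) = 4*((-5*(-3)³)*√A) = 4*((-5*(-27))*√A) = 4*(135*√A) = 540*√A)
((H(2) - 3)*4)*(-75) - 26 = ((540*√2 - 3)*4)*(-75) - 26 = ((-3 + 540*√2)*4)*(-75) - 26 = (-12 + 2160*√2)*(-75) - 26 = (900 - 162000*√2) - 26 = 874 - 162000*√2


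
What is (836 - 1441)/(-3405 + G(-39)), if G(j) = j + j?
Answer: 605/3483 ≈ 0.17370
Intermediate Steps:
G(j) = 2*j
(836 - 1441)/(-3405 + G(-39)) = (836 - 1441)/(-3405 + 2*(-39)) = -605/(-3405 - 78) = -605/(-3483) = -605*(-1/3483) = 605/3483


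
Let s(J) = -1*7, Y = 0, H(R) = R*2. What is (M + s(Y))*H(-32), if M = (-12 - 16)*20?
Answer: 36288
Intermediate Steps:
H(R) = 2*R
s(J) = -7
M = -560 (M = -28*20 = -560)
(M + s(Y))*H(-32) = (-560 - 7)*(2*(-32)) = -567*(-64) = 36288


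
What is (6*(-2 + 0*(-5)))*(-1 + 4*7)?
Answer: -324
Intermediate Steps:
(6*(-2 + 0*(-5)))*(-1 + 4*7) = (6*(-2 + 0))*(-1 + 28) = (6*(-2))*27 = -12*27 = -324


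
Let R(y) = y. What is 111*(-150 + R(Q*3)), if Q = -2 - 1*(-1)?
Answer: -16983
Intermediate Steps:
Q = -1 (Q = -2 + 1 = -1)
111*(-150 + R(Q*3)) = 111*(-150 - 1*3) = 111*(-150 - 3) = 111*(-153) = -16983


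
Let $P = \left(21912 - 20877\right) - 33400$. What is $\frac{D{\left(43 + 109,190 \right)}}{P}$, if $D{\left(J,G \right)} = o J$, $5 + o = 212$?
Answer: $- \frac{31464}{32365} \approx -0.97216$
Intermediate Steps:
$o = 207$ ($o = -5 + 212 = 207$)
$D{\left(J,G \right)} = 207 J$
$P = -32365$ ($P = 1035 - 33400 = -32365$)
$\frac{D{\left(43 + 109,190 \right)}}{P} = \frac{207 \left(43 + 109\right)}{-32365} = 207 \cdot 152 \left(- \frac{1}{32365}\right) = 31464 \left(- \frac{1}{32365}\right) = - \frac{31464}{32365}$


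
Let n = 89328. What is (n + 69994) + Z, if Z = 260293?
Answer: 419615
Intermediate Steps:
(n + 69994) + Z = (89328 + 69994) + 260293 = 159322 + 260293 = 419615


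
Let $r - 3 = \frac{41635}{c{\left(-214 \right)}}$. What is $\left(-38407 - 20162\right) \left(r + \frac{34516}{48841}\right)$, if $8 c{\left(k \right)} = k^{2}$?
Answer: $- \frac{359596416173589}{559180609} \approx -6.4308 \cdot 10^{5}$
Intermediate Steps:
$c{\left(k \right)} = \frac{k^{2}}{8}$
$r = \frac{117617}{11449}$ ($r = 3 + \frac{41635}{\frac{1}{8} \left(-214\right)^{2}} = 3 + \frac{41635}{\frac{1}{8} \cdot 45796} = 3 + \frac{41635}{\frac{11449}{2}} = 3 + 41635 \cdot \frac{2}{11449} = 3 + \frac{83270}{11449} = \frac{117617}{11449} \approx 10.273$)
$\left(-38407 - 20162\right) \left(r + \frac{34516}{48841}\right) = \left(-38407 - 20162\right) \left(\frac{117617}{11449} + \frac{34516}{48841}\right) = - 58569 \left(\frac{117617}{11449} + 34516 \cdot \frac{1}{48841}\right) = - 58569 \left(\frac{117617}{11449} + \frac{34516}{48841}\right) = \left(-58569\right) \frac{6139705581}{559180609} = - \frac{359596416173589}{559180609}$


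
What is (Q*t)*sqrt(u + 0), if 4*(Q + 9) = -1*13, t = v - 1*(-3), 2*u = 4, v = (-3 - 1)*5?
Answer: 833*sqrt(2)/4 ≈ 294.51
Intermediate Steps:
v = -20 (v = -4*5 = -20)
u = 2 (u = (1/2)*4 = 2)
t = -17 (t = -20 - 1*(-3) = -20 + 3 = -17)
Q = -49/4 (Q = -9 + (-1*13)/4 = -9 + (1/4)*(-13) = -9 - 13/4 = -49/4 ≈ -12.250)
(Q*t)*sqrt(u + 0) = (-49/4*(-17))*sqrt(2 + 0) = 833*sqrt(2)/4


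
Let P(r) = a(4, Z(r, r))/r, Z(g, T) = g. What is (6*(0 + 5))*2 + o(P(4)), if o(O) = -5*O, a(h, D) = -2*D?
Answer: 70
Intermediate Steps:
P(r) = -2 (P(r) = (-2*r)/r = -2)
(6*(0 + 5))*2 + o(P(4)) = (6*(0 + 5))*2 - 5*(-2) = (6*5)*2 + 10 = 30*2 + 10 = 60 + 10 = 70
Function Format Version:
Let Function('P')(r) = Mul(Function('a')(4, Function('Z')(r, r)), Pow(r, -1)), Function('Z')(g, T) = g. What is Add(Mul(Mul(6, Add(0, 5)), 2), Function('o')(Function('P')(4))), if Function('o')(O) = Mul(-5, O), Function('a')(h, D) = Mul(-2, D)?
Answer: 70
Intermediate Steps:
Function('P')(r) = -2 (Function('P')(r) = Mul(Mul(-2, r), Pow(r, -1)) = -2)
Add(Mul(Mul(6, Add(0, 5)), 2), Function('o')(Function('P')(4))) = Add(Mul(Mul(6, Add(0, 5)), 2), Mul(-5, -2)) = Add(Mul(Mul(6, 5), 2), 10) = Add(Mul(30, 2), 10) = Add(60, 10) = 70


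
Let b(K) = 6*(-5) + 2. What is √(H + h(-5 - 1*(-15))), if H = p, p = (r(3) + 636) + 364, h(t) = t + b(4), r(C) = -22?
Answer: 8*√15 ≈ 30.984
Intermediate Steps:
b(K) = -28 (b(K) = -30 + 2 = -28)
h(t) = -28 + t (h(t) = t - 28 = -28 + t)
p = 978 (p = (-22 + 636) + 364 = 614 + 364 = 978)
H = 978
√(H + h(-5 - 1*(-15))) = √(978 + (-28 + (-5 - 1*(-15)))) = √(978 + (-28 + (-5 + 15))) = √(978 + (-28 + 10)) = √(978 - 18) = √960 = 8*√15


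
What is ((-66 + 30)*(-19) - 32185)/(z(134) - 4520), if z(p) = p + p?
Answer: 31501/4252 ≈ 7.4085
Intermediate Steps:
z(p) = 2*p
((-66 + 30)*(-19) - 32185)/(z(134) - 4520) = ((-66 + 30)*(-19) - 32185)/(2*134 - 4520) = (-36*(-19) - 32185)/(268 - 4520) = (684 - 32185)/(-4252) = -31501*(-1/4252) = 31501/4252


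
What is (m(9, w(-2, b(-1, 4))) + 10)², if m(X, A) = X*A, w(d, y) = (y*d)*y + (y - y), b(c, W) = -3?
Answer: 23104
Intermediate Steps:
w(d, y) = d*y² (w(d, y) = (d*y)*y + 0 = d*y² + 0 = d*y²)
m(X, A) = A*X
(m(9, w(-2, b(-1, 4))) + 10)² = (-2*(-3)²*9 + 10)² = (-2*9*9 + 10)² = (-18*9 + 10)² = (-162 + 10)² = (-152)² = 23104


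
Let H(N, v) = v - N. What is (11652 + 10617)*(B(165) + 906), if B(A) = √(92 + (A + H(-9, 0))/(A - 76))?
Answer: 20175714 + 22269*√744218/89 ≈ 2.0392e+7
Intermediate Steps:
B(A) = √(92 + (9 + A)/(-76 + A)) (B(A) = √(92 + (A + (0 - 1*(-9)))/(A - 76)) = √(92 + (A + (0 + 9))/(-76 + A)) = √(92 + (A + 9)/(-76 + A)) = √(92 + (9 + A)/(-76 + A)))
(11652 + 10617)*(B(165) + 906) = (11652 + 10617)*(√((-6983 + 93*165)/(-76 + 165)) + 906) = 22269*(√((-6983 + 15345)/89) + 906) = 22269*(√((1/89)*8362) + 906) = 22269*(√(8362/89) + 906) = 22269*(√744218/89 + 906) = 22269*(906 + √744218/89) = 20175714 + 22269*√744218/89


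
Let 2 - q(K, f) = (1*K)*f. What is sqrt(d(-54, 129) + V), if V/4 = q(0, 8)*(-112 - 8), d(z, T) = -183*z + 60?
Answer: 3*sqrt(998) ≈ 94.773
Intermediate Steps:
d(z, T) = 60 - 183*z
q(K, f) = 2 - K*f (q(K, f) = 2 - 1*K*f = 2 - K*f)
V = -960 (V = 4*((2 - 1*0*8)*(-112 - 8)) = 4*((2 + 0)*(-120)) = 4*(2*(-120)) = 4*(-240) = -960)
sqrt(d(-54, 129) + V) = sqrt((60 - 183*(-54)) - 960) = sqrt((60 + 9882) - 960) = sqrt(9942 - 960) = sqrt(8982) = 3*sqrt(998)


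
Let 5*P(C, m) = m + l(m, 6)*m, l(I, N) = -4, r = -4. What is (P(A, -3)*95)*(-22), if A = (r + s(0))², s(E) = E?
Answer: -3762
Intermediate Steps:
A = 16 (A = (-4 + 0)² = (-4)² = 16)
P(C, m) = -3*m/5 (P(C, m) = (m - 4*m)/5 = (-3*m)/5 = -3*m/5)
(P(A, -3)*95)*(-22) = (-⅗*(-3)*95)*(-22) = ((9/5)*95)*(-22) = 171*(-22) = -3762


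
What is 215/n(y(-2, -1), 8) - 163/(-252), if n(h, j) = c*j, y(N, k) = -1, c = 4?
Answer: 14849/2016 ≈ 7.3656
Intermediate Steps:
n(h, j) = 4*j
215/n(y(-2, -1), 8) - 163/(-252) = 215/((4*8)) - 163/(-252) = 215/32 - 163*(-1/252) = 215*(1/32) + 163/252 = 215/32 + 163/252 = 14849/2016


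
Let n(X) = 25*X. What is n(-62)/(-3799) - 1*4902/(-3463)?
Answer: 23990348/13155937 ≈ 1.8235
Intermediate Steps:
n(-62)/(-3799) - 1*4902/(-3463) = (25*(-62))/(-3799) - 1*4902/(-3463) = -1550*(-1/3799) - 4902*(-1/3463) = 1550/3799 + 4902/3463 = 23990348/13155937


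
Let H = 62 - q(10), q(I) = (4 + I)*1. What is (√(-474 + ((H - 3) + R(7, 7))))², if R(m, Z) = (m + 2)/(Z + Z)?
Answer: -5997/14 ≈ -428.36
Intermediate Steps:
q(I) = 4 + I
R(m, Z) = (2 + m)/(2*Z) (R(m, Z) = (2 + m)/((2*Z)) = (2 + m)*(1/(2*Z)) = (2 + m)/(2*Z))
H = 48 (H = 62 - (4 + 10) = 62 - 1*14 = 62 - 14 = 48)
(√(-474 + ((H - 3) + R(7, 7))))² = (√(-474 + ((48 - 3) + (½)*(2 + 7)/7)))² = (√(-474 + (45 + (½)*(⅐)*9)))² = (√(-474 + (45 + 9/14)))² = (√(-474 + 639/14))² = (√(-5997/14))² = (I*√83958/14)² = -5997/14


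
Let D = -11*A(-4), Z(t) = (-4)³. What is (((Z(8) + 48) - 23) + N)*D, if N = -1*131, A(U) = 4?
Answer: 7480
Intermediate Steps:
Z(t) = -64
D = -44 (D = -11*4 = -44)
N = -131
(((Z(8) + 48) - 23) + N)*D = (((-64 + 48) - 23) - 131)*(-44) = ((-16 - 23) - 131)*(-44) = (-39 - 131)*(-44) = -170*(-44) = 7480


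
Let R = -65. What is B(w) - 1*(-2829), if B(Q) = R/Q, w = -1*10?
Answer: 5671/2 ≈ 2835.5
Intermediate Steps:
w = -10
B(Q) = -65/Q
B(w) - 1*(-2829) = -65/(-10) - 1*(-2829) = -65*(-1/10) + 2829 = 13/2 + 2829 = 5671/2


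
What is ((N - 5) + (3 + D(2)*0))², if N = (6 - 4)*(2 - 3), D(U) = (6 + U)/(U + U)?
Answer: 16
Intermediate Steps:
D(U) = (6 + U)/(2*U) (D(U) = (6 + U)/((2*U)) = (6 + U)*(1/(2*U)) = (6 + U)/(2*U))
N = -2 (N = 2*(-1) = -2)
((N - 5) + (3 + D(2)*0))² = ((-2 - 5) + (3 + ((½)*(6 + 2)/2)*0))² = (-7 + (3 + ((½)*(½)*8)*0))² = (-7 + (3 + 2*0))² = (-7 + (3 + 0))² = (-7 + 3)² = (-4)² = 16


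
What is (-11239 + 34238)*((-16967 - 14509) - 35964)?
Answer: -1551052560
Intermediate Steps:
(-11239 + 34238)*((-16967 - 14509) - 35964) = 22999*(-31476 - 35964) = 22999*(-67440) = -1551052560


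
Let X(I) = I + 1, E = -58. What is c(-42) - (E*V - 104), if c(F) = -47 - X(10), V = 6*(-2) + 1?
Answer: -592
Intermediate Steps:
X(I) = 1 + I
V = -11 (V = -12 + 1 = -11)
c(F) = -58 (c(F) = -47 - (1 + 10) = -47 - 1*11 = -47 - 11 = -58)
c(-42) - (E*V - 104) = -58 - (-58*(-11) - 104) = -58 - (638 - 104) = -58 - 1*534 = -58 - 534 = -592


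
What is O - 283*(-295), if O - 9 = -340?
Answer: 83154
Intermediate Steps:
O = -331 (O = 9 - 340 = -331)
O - 283*(-295) = -331 - 283*(-295) = -331 + 83485 = 83154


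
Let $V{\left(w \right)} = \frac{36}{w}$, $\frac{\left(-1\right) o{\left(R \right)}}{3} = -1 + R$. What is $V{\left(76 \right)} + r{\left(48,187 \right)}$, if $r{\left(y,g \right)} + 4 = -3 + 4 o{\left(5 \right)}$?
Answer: $- \frac{1036}{19} \approx -54.526$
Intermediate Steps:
$o{\left(R \right)} = 3 - 3 R$ ($o{\left(R \right)} = - 3 \left(-1 + R\right) = 3 - 3 R$)
$r{\left(y,g \right)} = -55$ ($r{\left(y,g \right)} = -4 + \left(-3 + 4 \left(3 - 15\right)\right) = -4 + \left(-3 + 4 \left(-12\right)\right) = -4 - 51 = -55$)
$V{\left(76 \right)} + r{\left(48,187 \right)} = \frac{36}{76} - 55 = 36 \cdot \frac{1}{76} - 55 = \frac{9}{19} - 55 = - \frac{1036}{19}$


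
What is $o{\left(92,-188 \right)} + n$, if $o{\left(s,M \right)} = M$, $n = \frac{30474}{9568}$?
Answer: $- \frac{884155}{4784} \approx -184.81$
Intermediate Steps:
$n = \frac{15237}{4784}$ ($n = 30474 \cdot \frac{1}{9568} = \frac{15237}{4784} \approx 3.185$)
$o{\left(92,-188 \right)} + n = -188 + \frac{15237}{4784} = - \frac{884155}{4784}$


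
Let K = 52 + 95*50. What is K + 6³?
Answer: 5018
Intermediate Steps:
K = 4802 (K = 52 + 4750 = 4802)
K + 6³ = 4802 + 6³ = 4802 + 216 = 5018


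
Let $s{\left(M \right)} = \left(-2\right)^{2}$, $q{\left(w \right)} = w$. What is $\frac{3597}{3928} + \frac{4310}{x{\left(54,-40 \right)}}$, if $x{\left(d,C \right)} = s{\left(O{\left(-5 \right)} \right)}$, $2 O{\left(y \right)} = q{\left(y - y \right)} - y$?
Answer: $\frac{4236017}{3928} \approx 1078.4$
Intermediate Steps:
$O{\left(y \right)} = - \frac{y}{2}$ ($O{\left(y \right)} = \frac{\left(y - y\right) - y}{2} = \frac{0 - y}{2} = \frac{\left(-1\right) y}{2} = - \frac{y}{2}$)
$s{\left(M \right)} = 4$
$x{\left(d,C \right)} = 4$
$\frac{3597}{3928} + \frac{4310}{x{\left(54,-40 \right)}} = \frac{3597}{3928} + \frac{4310}{4} = 3597 \cdot \frac{1}{3928} + 4310 \cdot \frac{1}{4} = \frac{3597}{3928} + \frac{2155}{2} = \frac{4236017}{3928}$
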